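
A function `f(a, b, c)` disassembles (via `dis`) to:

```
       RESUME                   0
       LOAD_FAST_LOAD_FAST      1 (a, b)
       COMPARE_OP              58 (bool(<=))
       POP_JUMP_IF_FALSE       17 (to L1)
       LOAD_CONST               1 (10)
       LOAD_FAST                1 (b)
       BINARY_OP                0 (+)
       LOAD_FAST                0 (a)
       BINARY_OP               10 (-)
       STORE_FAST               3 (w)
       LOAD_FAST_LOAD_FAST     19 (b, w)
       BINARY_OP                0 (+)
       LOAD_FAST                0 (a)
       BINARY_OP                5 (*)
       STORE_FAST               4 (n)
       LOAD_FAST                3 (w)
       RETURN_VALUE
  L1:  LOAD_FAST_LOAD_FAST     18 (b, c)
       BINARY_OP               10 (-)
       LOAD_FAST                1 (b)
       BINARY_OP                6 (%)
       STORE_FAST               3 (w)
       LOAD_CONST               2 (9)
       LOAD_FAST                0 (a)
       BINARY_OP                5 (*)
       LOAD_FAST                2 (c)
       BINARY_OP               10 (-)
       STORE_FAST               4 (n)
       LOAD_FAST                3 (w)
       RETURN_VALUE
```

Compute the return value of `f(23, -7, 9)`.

LOAD_FAST_LOAD_FAST a,b → push 23,-7. Stack: [23, -7]
COMPARE_OP bool(<=) → 23 vs -7 = False. Stack: [False]
POP_JUMP_IF_FALSE → pop False; jump. Stack: []
LOAD_FAST_LOAD_FAST b,c → push -7,9. Stack: [-7, 9]
BINARY_OP - → -7 - 9 = -16. Stack: [-16]
LOAD_FAST b → push -7. Stack: [-16, -7]
BINARY_OP % → -16 % -7 = -2. Stack: [-2]
STORE_FAST w → w=-2. Stack: []
LOAD_CONST → push 9. Stack: [9]
LOAD_FAST a → push 23. Stack: [9, 23]
BINARY_OP * → 9 * 23 = 207. Stack: [207]
LOAD_FAST c → push 9. Stack: [207, 9]
BINARY_OP - → 207 - 9 = 198. Stack: [198]
STORE_FAST n → n=198. Stack: []
LOAD_FAST w → push -2. Stack: [-2]
RETURN_VALUE → return -2.

-2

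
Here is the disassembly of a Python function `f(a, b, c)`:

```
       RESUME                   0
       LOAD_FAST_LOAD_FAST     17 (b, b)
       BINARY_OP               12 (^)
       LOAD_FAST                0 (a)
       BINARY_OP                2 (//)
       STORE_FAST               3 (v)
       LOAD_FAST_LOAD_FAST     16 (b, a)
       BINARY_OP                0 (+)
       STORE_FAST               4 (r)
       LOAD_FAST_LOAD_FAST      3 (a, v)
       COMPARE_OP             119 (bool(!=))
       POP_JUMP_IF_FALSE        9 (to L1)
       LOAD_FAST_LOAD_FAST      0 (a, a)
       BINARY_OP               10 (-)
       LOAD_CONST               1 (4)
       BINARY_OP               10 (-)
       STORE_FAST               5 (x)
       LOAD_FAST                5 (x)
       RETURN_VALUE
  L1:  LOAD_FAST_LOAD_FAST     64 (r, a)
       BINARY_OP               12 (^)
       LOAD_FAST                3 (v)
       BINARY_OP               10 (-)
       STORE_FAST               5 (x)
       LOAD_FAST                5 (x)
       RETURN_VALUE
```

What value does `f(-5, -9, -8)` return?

LOAD_FAST_LOAD_FAST b,b → push -9,-9. Stack: [-9, -9]
BINARY_OP ^ → -9 ^ -9 = 0. Stack: [0]
LOAD_FAST a → push -5. Stack: [0, -5]
BINARY_OP // → 0 // -5 = 0. Stack: [0]
STORE_FAST v → v=0. Stack: []
LOAD_FAST_LOAD_FAST b,a → push -9,-5. Stack: [-9, -5]
BINARY_OP + → -9 + -5 = -14. Stack: [-14]
STORE_FAST r → r=-14. Stack: []
LOAD_FAST_LOAD_FAST a,v → push -5,0. Stack: [-5, 0]
COMPARE_OP bool(!=) → -5 vs 0 = True. Stack: [True]
POP_JUMP_IF_FALSE → pop True; no jump. Stack: []
LOAD_FAST_LOAD_FAST a,a → push -5,-5. Stack: [-5, -5]
BINARY_OP - → -5 - -5 = 0. Stack: [0]
LOAD_CONST → push 4. Stack: [0, 4]
BINARY_OP - → 0 - 4 = -4. Stack: [-4]
STORE_FAST x → x=-4. Stack: []
LOAD_FAST x → push -4. Stack: [-4]
RETURN_VALUE → return -4.

-4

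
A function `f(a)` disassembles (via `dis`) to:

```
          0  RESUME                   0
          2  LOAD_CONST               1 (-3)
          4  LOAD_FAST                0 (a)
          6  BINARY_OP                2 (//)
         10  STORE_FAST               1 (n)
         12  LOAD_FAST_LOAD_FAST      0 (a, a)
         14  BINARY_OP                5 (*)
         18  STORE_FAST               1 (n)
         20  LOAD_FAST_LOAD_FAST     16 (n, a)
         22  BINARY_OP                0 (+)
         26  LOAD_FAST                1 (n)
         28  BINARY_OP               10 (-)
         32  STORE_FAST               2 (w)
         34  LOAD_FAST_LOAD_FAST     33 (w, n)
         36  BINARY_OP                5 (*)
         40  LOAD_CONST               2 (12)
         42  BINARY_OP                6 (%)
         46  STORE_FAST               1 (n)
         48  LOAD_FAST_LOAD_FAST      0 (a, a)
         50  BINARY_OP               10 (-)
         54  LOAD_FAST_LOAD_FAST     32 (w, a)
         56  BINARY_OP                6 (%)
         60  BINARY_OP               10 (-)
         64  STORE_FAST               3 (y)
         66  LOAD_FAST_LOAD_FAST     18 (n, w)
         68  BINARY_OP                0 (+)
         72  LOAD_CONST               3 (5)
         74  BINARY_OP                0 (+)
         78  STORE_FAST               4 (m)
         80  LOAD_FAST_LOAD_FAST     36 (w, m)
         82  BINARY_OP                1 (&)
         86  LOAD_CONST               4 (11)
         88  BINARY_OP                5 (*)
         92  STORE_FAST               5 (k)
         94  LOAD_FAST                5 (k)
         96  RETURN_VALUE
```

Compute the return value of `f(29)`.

LOAD_CONST → push -3. Stack: [-3]
LOAD_FAST a → push 29. Stack: [-3, 29]
BINARY_OP // → -3 // 29 = -1. Stack: [-1]
STORE_FAST n → n=-1. Stack: []
LOAD_FAST_LOAD_FAST a,a → push 29,29. Stack: [29, 29]
BINARY_OP * → 29 * 29 = 841. Stack: [841]
STORE_FAST n → n=841. Stack: []
LOAD_FAST_LOAD_FAST n,a → push 841,29. Stack: [841, 29]
BINARY_OP + → 841 + 29 = 870. Stack: [870]
LOAD_FAST n → push 841. Stack: [870, 841]
BINARY_OP - → 870 - 841 = 29. Stack: [29]
STORE_FAST w → w=29. Stack: []
LOAD_FAST_LOAD_FAST w,n → push 29,841. Stack: [29, 841]
BINARY_OP * → 29 * 841 = 24389. Stack: [24389]
LOAD_CONST → push 12. Stack: [24389, 12]
BINARY_OP % → 24389 % 12 = 5. Stack: [5]
STORE_FAST n → n=5. Stack: []
LOAD_FAST_LOAD_FAST a,a → push 29,29. Stack: [29, 29]
BINARY_OP - → 29 - 29 = 0. Stack: [0]
LOAD_FAST_LOAD_FAST w,a → push 29,29. Stack: [0, 29, 29]
BINARY_OP % → 29 % 29 = 0. Stack: [0, 0]
BINARY_OP - → 0 - 0 = 0. Stack: [0]
STORE_FAST y → y=0. Stack: []
LOAD_FAST_LOAD_FAST n,w → push 5,29. Stack: [5, 29]
BINARY_OP + → 5 + 29 = 34. Stack: [34]
LOAD_CONST → push 5. Stack: [34, 5]
BINARY_OP + → 34 + 5 = 39. Stack: [39]
STORE_FAST m → m=39. Stack: []
LOAD_FAST_LOAD_FAST w,m → push 29,39. Stack: [29, 39]
BINARY_OP & → 29 & 39 = 5. Stack: [5]
LOAD_CONST → push 11. Stack: [5, 11]
BINARY_OP * → 5 * 11 = 55. Stack: [55]
STORE_FAST k → k=55. Stack: []
LOAD_FAST k → push 55. Stack: [55]
RETURN_VALUE → return 55.

55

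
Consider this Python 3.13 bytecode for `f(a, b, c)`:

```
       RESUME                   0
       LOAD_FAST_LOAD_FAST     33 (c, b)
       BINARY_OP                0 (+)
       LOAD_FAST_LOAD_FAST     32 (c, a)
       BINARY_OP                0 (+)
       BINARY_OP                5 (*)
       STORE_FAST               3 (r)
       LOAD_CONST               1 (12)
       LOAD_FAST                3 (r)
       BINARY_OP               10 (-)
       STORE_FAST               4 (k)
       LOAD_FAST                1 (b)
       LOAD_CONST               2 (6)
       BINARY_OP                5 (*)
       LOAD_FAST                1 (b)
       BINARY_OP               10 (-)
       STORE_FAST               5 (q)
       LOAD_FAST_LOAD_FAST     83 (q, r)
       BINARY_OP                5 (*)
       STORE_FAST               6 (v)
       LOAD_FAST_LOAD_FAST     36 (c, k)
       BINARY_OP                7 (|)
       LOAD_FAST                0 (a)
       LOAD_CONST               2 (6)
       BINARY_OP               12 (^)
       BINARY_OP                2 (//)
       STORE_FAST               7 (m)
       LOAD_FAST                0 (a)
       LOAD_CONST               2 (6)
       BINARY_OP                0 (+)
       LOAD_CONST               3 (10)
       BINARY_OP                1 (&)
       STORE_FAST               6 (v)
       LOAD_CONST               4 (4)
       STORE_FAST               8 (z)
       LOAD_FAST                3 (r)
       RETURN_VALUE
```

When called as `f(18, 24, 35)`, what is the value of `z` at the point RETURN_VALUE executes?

4

LOAD_FAST_LOAD_FAST c,b → push 35,24. Stack: [35, 24]
BINARY_OP + → 35 + 24 = 59. Stack: [59]
LOAD_FAST_LOAD_FAST c,a → push 35,18. Stack: [59, 35, 18]
BINARY_OP + → 35 + 18 = 53. Stack: [59, 53]
BINARY_OP * → 59 * 53 = 3127. Stack: [3127]
STORE_FAST r → r=3127. Stack: []
LOAD_CONST → push 12. Stack: [12]
LOAD_FAST r → push 3127. Stack: [12, 3127]
BINARY_OP - → 12 - 3127 = -3115. Stack: [-3115]
STORE_FAST k → k=-3115. Stack: []
LOAD_FAST b → push 24. Stack: [24]
LOAD_CONST → push 6. Stack: [24, 6]
BINARY_OP * → 24 * 6 = 144. Stack: [144]
LOAD_FAST b → push 24. Stack: [144, 24]
BINARY_OP - → 144 - 24 = 120. Stack: [120]
STORE_FAST q → q=120. Stack: []
LOAD_FAST_LOAD_FAST q,r → push 120,3127. Stack: [120, 3127]
BINARY_OP * → 120 * 3127 = 375240. Stack: [375240]
STORE_FAST v → v=375240. Stack: []
LOAD_FAST_LOAD_FAST c,k → push 35,-3115. Stack: [35, -3115]
BINARY_OP | → 35 | -3115 = -3081. Stack: [-3081]
LOAD_FAST a → push 18. Stack: [-3081, 18]
LOAD_CONST → push 6. Stack: [-3081, 18, 6]
BINARY_OP ^ → 18 ^ 6 = 20. Stack: [-3081, 20]
BINARY_OP // → -3081 // 20 = -155. Stack: [-155]
STORE_FAST m → m=-155. Stack: []
LOAD_FAST a → push 18. Stack: [18]
LOAD_CONST → push 6. Stack: [18, 6]
BINARY_OP + → 18 + 6 = 24. Stack: [24]
LOAD_CONST → push 10. Stack: [24, 10]
BINARY_OP & → 24 & 10 = 8. Stack: [8]
STORE_FAST v → v=8. Stack: []
LOAD_CONST → push 4. Stack: [4]
STORE_FAST z → z=4. Stack: []
LOAD_FAST r → push 3127. Stack: [3127]
RETURN_VALUE → return 3127.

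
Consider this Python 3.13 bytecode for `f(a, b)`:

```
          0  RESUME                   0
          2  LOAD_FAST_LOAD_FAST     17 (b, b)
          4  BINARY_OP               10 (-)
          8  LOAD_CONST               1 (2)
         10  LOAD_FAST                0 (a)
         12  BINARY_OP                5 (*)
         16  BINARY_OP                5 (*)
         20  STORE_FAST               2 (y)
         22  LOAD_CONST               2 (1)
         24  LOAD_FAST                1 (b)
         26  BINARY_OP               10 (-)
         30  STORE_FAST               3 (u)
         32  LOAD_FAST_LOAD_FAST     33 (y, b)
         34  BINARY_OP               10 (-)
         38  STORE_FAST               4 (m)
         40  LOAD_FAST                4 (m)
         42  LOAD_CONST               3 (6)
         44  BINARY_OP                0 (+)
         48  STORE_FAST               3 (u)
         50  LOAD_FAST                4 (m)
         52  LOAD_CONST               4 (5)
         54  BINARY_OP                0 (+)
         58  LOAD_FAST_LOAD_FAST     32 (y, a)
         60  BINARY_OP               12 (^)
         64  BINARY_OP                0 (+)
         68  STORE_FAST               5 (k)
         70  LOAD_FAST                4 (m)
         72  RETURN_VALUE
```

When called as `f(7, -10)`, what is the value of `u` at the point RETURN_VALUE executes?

LOAD_FAST_LOAD_FAST b,b → push -10,-10. Stack: [-10, -10]
BINARY_OP - → -10 - -10 = 0. Stack: [0]
LOAD_CONST → push 2. Stack: [0, 2]
LOAD_FAST a → push 7. Stack: [0, 2, 7]
BINARY_OP * → 2 * 7 = 14. Stack: [0, 14]
BINARY_OP * → 0 * 14 = 0. Stack: [0]
STORE_FAST y → y=0. Stack: []
LOAD_CONST → push 1. Stack: [1]
LOAD_FAST b → push -10. Stack: [1, -10]
BINARY_OP - → 1 - -10 = 11. Stack: [11]
STORE_FAST u → u=11. Stack: []
LOAD_FAST_LOAD_FAST y,b → push 0,-10. Stack: [0, -10]
BINARY_OP - → 0 - -10 = 10. Stack: [10]
STORE_FAST m → m=10. Stack: []
LOAD_FAST m → push 10. Stack: [10]
LOAD_CONST → push 6. Stack: [10, 6]
BINARY_OP + → 10 + 6 = 16. Stack: [16]
STORE_FAST u → u=16. Stack: []
LOAD_FAST m → push 10. Stack: [10]
LOAD_CONST → push 5. Stack: [10, 5]
BINARY_OP + → 10 + 5 = 15. Stack: [15]
LOAD_FAST_LOAD_FAST y,a → push 0,7. Stack: [15, 0, 7]
BINARY_OP ^ → 0 ^ 7 = 7. Stack: [15, 7]
BINARY_OP + → 15 + 7 = 22. Stack: [22]
STORE_FAST k → k=22. Stack: []
LOAD_FAST m → push 10. Stack: [10]
RETURN_VALUE → return 10.

16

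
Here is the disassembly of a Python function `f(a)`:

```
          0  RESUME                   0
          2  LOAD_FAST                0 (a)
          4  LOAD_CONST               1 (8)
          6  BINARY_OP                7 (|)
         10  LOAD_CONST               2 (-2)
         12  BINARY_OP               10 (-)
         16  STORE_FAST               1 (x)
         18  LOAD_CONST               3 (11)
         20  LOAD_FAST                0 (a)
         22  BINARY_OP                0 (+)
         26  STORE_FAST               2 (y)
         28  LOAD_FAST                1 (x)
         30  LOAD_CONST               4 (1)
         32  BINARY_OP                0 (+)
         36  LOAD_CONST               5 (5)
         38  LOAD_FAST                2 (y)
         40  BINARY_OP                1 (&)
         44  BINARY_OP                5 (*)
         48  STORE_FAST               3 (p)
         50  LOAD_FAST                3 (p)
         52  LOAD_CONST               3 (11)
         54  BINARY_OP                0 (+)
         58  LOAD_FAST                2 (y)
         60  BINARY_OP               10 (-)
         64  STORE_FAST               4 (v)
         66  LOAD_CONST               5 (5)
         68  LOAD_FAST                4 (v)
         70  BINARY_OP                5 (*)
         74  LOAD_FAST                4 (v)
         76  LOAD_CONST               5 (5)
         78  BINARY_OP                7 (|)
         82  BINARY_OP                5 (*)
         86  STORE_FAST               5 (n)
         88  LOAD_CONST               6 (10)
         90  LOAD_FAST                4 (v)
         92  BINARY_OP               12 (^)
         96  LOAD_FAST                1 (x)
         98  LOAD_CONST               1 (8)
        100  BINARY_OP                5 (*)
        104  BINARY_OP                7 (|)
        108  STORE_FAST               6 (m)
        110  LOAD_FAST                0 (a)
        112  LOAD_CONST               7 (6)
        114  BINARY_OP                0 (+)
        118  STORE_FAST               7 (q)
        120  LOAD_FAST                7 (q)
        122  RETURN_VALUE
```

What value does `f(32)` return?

38

LOAD_FAST a → push 32. Stack: [32]
LOAD_CONST → push 8. Stack: [32, 8]
BINARY_OP | → 32 | 8 = 40. Stack: [40]
LOAD_CONST → push -2. Stack: [40, -2]
BINARY_OP - → 40 - -2 = 42. Stack: [42]
STORE_FAST x → x=42. Stack: []
LOAD_CONST → push 11. Stack: [11]
LOAD_FAST a → push 32. Stack: [11, 32]
BINARY_OP + → 11 + 32 = 43. Stack: [43]
STORE_FAST y → y=43. Stack: []
LOAD_FAST x → push 42. Stack: [42]
LOAD_CONST → push 1. Stack: [42, 1]
BINARY_OP + → 42 + 1 = 43. Stack: [43]
LOAD_CONST → push 5. Stack: [43, 5]
LOAD_FAST y → push 43. Stack: [43, 5, 43]
BINARY_OP & → 5 & 43 = 1. Stack: [43, 1]
BINARY_OP * → 43 * 1 = 43. Stack: [43]
STORE_FAST p → p=43. Stack: []
LOAD_FAST p → push 43. Stack: [43]
LOAD_CONST → push 11. Stack: [43, 11]
BINARY_OP + → 43 + 11 = 54. Stack: [54]
LOAD_FAST y → push 43. Stack: [54, 43]
BINARY_OP - → 54 - 43 = 11. Stack: [11]
STORE_FAST v → v=11. Stack: []
LOAD_CONST → push 5. Stack: [5]
LOAD_FAST v → push 11. Stack: [5, 11]
BINARY_OP * → 5 * 11 = 55. Stack: [55]
LOAD_FAST v → push 11. Stack: [55, 11]
LOAD_CONST → push 5. Stack: [55, 11, 5]
BINARY_OP | → 11 | 5 = 15. Stack: [55, 15]
BINARY_OP * → 55 * 15 = 825. Stack: [825]
STORE_FAST n → n=825. Stack: []
LOAD_CONST → push 10. Stack: [10]
LOAD_FAST v → push 11. Stack: [10, 11]
BINARY_OP ^ → 10 ^ 11 = 1. Stack: [1]
LOAD_FAST x → push 42. Stack: [1, 42]
LOAD_CONST → push 8. Stack: [1, 42, 8]
BINARY_OP * → 42 * 8 = 336. Stack: [1, 336]
BINARY_OP | → 1 | 336 = 337. Stack: [337]
STORE_FAST m → m=337. Stack: []
LOAD_FAST a → push 32. Stack: [32]
LOAD_CONST → push 6. Stack: [32, 6]
BINARY_OP + → 32 + 6 = 38. Stack: [38]
STORE_FAST q → q=38. Stack: []
LOAD_FAST q → push 38. Stack: [38]
RETURN_VALUE → return 38.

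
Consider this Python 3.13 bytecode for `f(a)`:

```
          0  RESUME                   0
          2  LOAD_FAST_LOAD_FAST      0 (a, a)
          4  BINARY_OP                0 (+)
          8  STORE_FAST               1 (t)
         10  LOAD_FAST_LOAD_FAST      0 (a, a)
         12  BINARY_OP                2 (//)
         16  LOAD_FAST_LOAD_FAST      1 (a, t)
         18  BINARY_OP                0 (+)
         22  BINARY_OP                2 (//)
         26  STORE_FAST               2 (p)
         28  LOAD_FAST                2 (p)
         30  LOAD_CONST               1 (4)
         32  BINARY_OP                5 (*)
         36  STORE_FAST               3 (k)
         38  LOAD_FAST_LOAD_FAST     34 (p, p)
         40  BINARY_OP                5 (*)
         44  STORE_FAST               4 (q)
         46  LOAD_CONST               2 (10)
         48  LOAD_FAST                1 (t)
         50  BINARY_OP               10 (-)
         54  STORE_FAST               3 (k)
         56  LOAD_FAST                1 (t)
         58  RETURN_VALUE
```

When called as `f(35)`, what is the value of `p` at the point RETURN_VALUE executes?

0

LOAD_FAST_LOAD_FAST a,a → push 35,35. Stack: [35, 35]
BINARY_OP + → 35 + 35 = 70. Stack: [70]
STORE_FAST t → t=70. Stack: []
LOAD_FAST_LOAD_FAST a,a → push 35,35. Stack: [35, 35]
BINARY_OP // → 35 // 35 = 1. Stack: [1]
LOAD_FAST_LOAD_FAST a,t → push 35,70. Stack: [1, 35, 70]
BINARY_OP + → 35 + 70 = 105. Stack: [1, 105]
BINARY_OP // → 1 // 105 = 0. Stack: [0]
STORE_FAST p → p=0. Stack: []
LOAD_FAST p → push 0. Stack: [0]
LOAD_CONST → push 4. Stack: [0, 4]
BINARY_OP * → 0 * 4 = 0. Stack: [0]
STORE_FAST k → k=0. Stack: []
LOAD_FAST_LOAD_FAST p,p → push 0,0. Stack: [0, 0]
BINARY_OP * → 0 * 0 = 0. Stack: [0]
STORE_FAST q → q=0. Stack: []
LOAD_CONST → push 10. Stack: [10]
LOAD_FAST t → push 70. Stack: [10, 70]
BINARY_OP - → 10 - 70 = -60. Stack: [-60]
STORE_FAST k → k=-60. Stack: []
LOAD_FAST t → push 70. Stack: [70]
RETURN_VALUE → return 70.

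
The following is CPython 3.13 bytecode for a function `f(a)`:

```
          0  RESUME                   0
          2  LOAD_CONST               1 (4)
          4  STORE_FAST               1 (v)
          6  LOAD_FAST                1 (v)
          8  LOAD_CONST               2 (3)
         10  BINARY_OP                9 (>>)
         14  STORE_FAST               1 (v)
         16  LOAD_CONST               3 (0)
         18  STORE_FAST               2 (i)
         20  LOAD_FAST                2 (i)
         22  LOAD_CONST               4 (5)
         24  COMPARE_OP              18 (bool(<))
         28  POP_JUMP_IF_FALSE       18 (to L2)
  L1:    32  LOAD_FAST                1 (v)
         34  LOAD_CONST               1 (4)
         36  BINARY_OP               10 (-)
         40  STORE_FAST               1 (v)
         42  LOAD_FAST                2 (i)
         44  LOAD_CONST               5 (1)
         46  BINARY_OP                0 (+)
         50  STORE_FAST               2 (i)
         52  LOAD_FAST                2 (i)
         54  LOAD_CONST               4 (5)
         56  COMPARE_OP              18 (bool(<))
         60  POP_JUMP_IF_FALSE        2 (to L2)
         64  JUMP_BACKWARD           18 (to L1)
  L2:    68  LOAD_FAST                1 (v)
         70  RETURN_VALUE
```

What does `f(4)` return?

LOAD_CONST → push 4
STORE_FAST v → v=4
LOAD_FAST v → push 4
LOAD_CONST → push 3
BINARY_OP >> → 4 >> 3 = 0
STORE_FAST v → v=0
LOAD_CONST → push 0
STORE_FAST i → i=0
LOAD_FAST i → push 0
LOAD_CONST → push 5
COMPARE_OP bool(<) → 0 vs 5 = True
POP_JUMP_IF_FALSE → pop True; no jump
LOAD_FAST v → push 0
LOAD_CONST → push 4
BINARY_OP - → 0 - 4 = -4
STORE_FAST v → v=-4
LOAD_FAST i → push 0
LOAD_CONST → push 1
BINARY_OP + → 0 + 1 = 1
STORE_FAST i → i=1
LOAD_FAST i → push 1
LOAD_CONST → push 5
COMPARE_OP bool(<) → 1 vs 5 = True
POP_JUMP_IF_FALSE → pop True; no jump
LOAD_FAST v → push -4
LOAD_CONST → push 4
BINARY_OP - → -4 - 4 = -8
STORE_FAST v → v=-8
LOAD_FAST i → push 1
LOAD_CONST → push 1
BINARY_OP + → 1 + 1 = 2
STORE_FAST i → i=2
LOAD_FAST i → push 2
LOAD_CONST → push 5
COMPARE_OP bool(<) → 2 vs 5 = True
POP_JUMP_IF_FALSE → pop True; no jump
LOAD_FAST v → push -8
LOAD_CONST → push 4
BINARY_OP - → -8 - 4 = -12
STORE_FAST v → v=-12
LOAD_FAST i → push 2
LOAD_CONST → push 1
BINARY_OP + → 2 + 1 = 3
STORE_FAST i → i=3
LOAD_FAST i → push 3
LOAD_CONST → push 5
COMPARE_OP bool(<) → 3 vs 5 = True
POP_JUMP_IF_FALSE → pop True; no jump
LOAD_FAST v → push -12
LOAD_CONST → push 4
BINARY_OP - → -12 - 4 = -16
STORE_FAST v → v=-16
LOAD_FAST i → push 3
LOAD_CONST → push 1
BINARY_OP + → 3 + 1 = 4
STORE_FAST i → i=4
LOAD_FAST i → push 4
LOAD_CONST → push 5
COMPARE_OP bool(<) → 4 vs 5 = True
POP_JUMP_IF_FALSE → pop True; no jump
LOAD_FAST v → push -16
LOAD_CONST → push 4
BINARY_OP - → -16 - 4 = -20
STORE_FAST v → v=-20
LOAD_FAST i → push 4
LOAD_CONST → push 1
BINARY_OP + → 4 + 1 = 5
STORE_FAST i → i=5
LOAD_FAST i → push 5
LOAD_CONST → push 5
COMPARE_OP bool(<) → 5 vs 5 = False
POP_JUMP_IF_FALSE → pop False; jump
LOAD_FAST v → push -20
RETURN_VALUE → return -20.

-20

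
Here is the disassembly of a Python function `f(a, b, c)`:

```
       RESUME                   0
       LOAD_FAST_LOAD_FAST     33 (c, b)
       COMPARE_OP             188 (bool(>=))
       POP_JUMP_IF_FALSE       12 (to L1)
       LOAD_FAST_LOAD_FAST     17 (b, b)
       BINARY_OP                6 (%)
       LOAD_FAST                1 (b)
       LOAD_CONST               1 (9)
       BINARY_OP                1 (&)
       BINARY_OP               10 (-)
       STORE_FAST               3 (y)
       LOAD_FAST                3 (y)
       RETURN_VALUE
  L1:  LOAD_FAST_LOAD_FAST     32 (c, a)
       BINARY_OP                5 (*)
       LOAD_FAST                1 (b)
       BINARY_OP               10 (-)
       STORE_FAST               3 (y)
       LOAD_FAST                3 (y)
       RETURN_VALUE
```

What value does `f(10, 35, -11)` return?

LOAD_FAST_LOAD_FAST c,b → push -11,35. Stack: [-11, 35]
COMPARE_OP bool(>=) → -11 vs 35 = False. Stack: [False]
POP_JUMP_IF_FALSE → pop False; jump. Stack: []
LOAD_FAST_LOAD_FAST c,a → push -11,10. Stack: [-11, 10]
BINARY_OP * → -11 * 10 = -110. Stack: [-110]
LOAD_FAST b → push 35. Stack: [-110, 35]
BINARY_OP - → -110 - 35 = -145. Stack: [-145]
STORE_FAST y → y=-145. Stack: []
LOAD_FAST y → push -145. Stack: [-145]
RETURN_VALUE → return -145.

-145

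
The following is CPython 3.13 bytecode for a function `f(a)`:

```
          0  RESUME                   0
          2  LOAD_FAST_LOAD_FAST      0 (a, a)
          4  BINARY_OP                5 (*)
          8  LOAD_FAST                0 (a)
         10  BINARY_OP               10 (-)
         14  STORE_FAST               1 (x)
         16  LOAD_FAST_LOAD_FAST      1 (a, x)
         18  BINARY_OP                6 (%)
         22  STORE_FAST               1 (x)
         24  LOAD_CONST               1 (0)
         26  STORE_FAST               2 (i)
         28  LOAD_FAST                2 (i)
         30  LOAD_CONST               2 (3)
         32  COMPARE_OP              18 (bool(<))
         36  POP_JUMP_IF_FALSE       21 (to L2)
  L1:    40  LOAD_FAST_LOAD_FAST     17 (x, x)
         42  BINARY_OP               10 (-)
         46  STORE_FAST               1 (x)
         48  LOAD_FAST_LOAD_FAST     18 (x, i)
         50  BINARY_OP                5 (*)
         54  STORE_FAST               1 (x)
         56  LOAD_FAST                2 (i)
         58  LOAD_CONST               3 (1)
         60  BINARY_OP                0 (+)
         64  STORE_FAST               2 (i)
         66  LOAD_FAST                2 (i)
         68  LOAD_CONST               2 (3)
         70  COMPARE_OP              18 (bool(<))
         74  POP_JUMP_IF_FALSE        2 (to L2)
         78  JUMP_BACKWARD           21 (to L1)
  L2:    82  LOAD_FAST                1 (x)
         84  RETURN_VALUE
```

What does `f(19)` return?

LOAD_FAST_LOAD_FAST a,a → push 19,19. Stack: [19, 19]
BINARY_OP * → 19 * 19 = 361. Stack: [361]
LOAD_FAST a → push 19. Stack: [361, 19]
BINARY_OP - → 361 - 19 = 342. Stack: [342]
STORE_FAST x → x=342. Stack: []
LOAD_FAST_LOAD_FAST a,x → push 19,342. Stack: [19, 342]
BINARY_OP % → 19 % 342 = 19. Stack: [19]
STORE_FAST x → x=19. Stack: []
LOAD_CONST → push 0. Stack: [0]
STORE_FAST i → i=0. Stack: []
LOAD_FAST i → push 0. Stack: [0]
LOAD_CONST → push 3. Stack: [0, 3]
COMPARE_OP bool(<) → 0 vs 3 = True. Stack: [True]
POP_JUMP_IF_FALSE → pop True; no jump. Stack: []
LOAD_FAST_LOAD_FAST x,x → push 19,19. Stack: [19, 19]
BINARY_OP - → 19 - 19 = 0. Stack: [0]
STORE_FAST x → x=0. Stack: []
LOAD_FAST_LOAD_FAST x,i → push 0,0. Stack: [0, 0]
BINARY_OP * → 0 * 0 = 0. Stack: [0]
STORE_FAST x → x=0. Stack: []
LOAD_FAST i → push 0. Stack: [0]
LOAD_CONST → push 1. Stack: [0, 1]
BINARY_OP + → 0 + 1 = 1. Stack: [1]
STORE_FAST i → i=1. Stack: []
LOAD_FAST i → push 1. Stack: [1]
LOAD_CONST → push 3. Stack: [1, 3]
COMPARE_OP bool(<) → 1 vs 3 = True. Stack: [True]
POP_JUMP_IF_FALSE → pop True; no jump. Stack: []
LOAD_FAST_LOAD_FAST x,x → push 0,0. Stack: [0, 0]
BINARY_OP - → 0 - 0 = 0. Stack: [0]
STORE_FAST x → x=0. Stack: []
LOAD_FAST_LOAD_FAST x,i → push 0,1. Stack: [0, 1]
BINARY_OP * → 0 * 1 = 0. Stack: [0]
STORE_FAST x → x=0. Stack: []
LOAD_FAST i → push 1. Stack: [1]
LOAD_CONST → push 1. Stack: [1, 1]
BINARY_OP + → 1 + 1 = 2. Stack: [2]
STORE_FAST i → i=2. Stack: []
LOAD_FAST i → push 2. Stack: [2]
LOAD_CONST → push 3. Stack: [2, 3]
COMPARE_OP bool(<) → 2 vs 3 = True. Stack: [True]
POP_JUMP_IF_FALSE → pop True; no jump. Stack: []
LOAD_FAST_LOAD_FAST x,x → push 0,0. Stack: [0, 0]
BINARY_OP - → 0 - 0 = 0. Stack: [0]
STORE_FAST x → x=0. Stack: []
LOAD_FAST_LOAD_FAST x,i → push 0,2. Stack: [0, 2]
BINARY_OP * → 0 * 2 = 0. Stack: [0]
STORE_FAST x → x=0. Stack: []
LOAD_FAST i → push 2. Stack: [2]
LOAD_CONST → push 1. Stack: [2, 1]
BINARY_OP + → 2 + 1 = 3. Stack: [3]
STORE_FAST i → i=3. Stack: []
LOAD_FAST i → push 3. Stack: [3]
LOAD_CONST → push 3. Stack: [3, 3]
COMPARE_OP bool(<) → 3 vs 3 = False. Stack: [False]
POP_JUMP_IF_FALSE → pop False; jump. Stack: []
LOAD_FAST x → push 0. Stack: [0]
RETURN_VALUE → return 0.

0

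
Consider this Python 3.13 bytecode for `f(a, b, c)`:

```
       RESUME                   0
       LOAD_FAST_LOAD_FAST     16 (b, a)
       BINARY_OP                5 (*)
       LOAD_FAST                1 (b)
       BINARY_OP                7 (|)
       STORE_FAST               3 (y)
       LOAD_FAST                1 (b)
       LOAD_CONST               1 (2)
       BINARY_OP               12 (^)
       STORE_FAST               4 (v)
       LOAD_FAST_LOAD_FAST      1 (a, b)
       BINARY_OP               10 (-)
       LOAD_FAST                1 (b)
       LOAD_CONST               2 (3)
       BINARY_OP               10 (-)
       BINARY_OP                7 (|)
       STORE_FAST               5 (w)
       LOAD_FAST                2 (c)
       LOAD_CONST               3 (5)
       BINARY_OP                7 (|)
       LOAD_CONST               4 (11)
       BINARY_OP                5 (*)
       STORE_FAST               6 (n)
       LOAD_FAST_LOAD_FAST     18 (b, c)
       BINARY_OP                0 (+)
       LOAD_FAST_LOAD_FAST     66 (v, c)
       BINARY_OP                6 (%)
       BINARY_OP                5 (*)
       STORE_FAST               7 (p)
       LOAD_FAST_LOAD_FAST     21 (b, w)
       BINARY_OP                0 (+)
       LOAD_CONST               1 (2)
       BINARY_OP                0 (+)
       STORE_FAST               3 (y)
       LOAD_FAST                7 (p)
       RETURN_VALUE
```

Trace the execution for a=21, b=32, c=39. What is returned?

LOAD_FAST_LOAD_FAST b,a → push 32,21. Stack: [32, 21]
BINARY_OP * → 32 * 21 = 672. Stack: [672]
LOAD_FAST b → push 32. Stack: [672, 32]
BINARY_OP | → 672 | 32 = 672. Stack: [672]
STORE_FAST y → y=672. Stack: []
LOAD_FAST b → push 32. Stack: [32]
LOAD_CONST → push 2. Stack: [32, 2]
BINARY_OP ^ → 32 ^ 2 = 34. Stack: [34]
STORE_FAST v → v=34. Stack: []
LOAD_FAST_LOAD_FAST a,b → push 21,32. Stack: [21, 32]
BINARY_OP - → 21 - 32 = -11. Stack: [-11]
LOAD_FAST b → push 32. Stack: [-11, 32]
LOAD_CONST → push 3. Stack: [-11, 32, 3]
BINARY_OP - → 32 - 3 = 29. Stack: [-11, 29]
BINARY_OP | → -11 | 29 = -3. Stack: [-3]
STORE_FAST w → w=-3. Stack: []
LOAD_FAST c → push 39. Stack: [39]
LOAD_CONST → push 5. Stack: [39, 5]
BINARY_OP | → 39 | 5 = 39. Stack: [39]
LOAD_CONST → push 11. Stack: [39, 11]
BINARY_OP * → 39 * 11 = 429. Stack: [429]
STORE_FAST n → n=429. Stack: []
LOAD_FAST_LOAD_FAST b,c → push 32,39. Stack: [32, 39]
BINARY_OP + → 32 + 39 = 71. Stack: [71]
LOAD_FAST_LOAD_FAST v,c → push 34,39. Stack: [71, 34, 39]
BINARY_OP % → 34 % 39 = 34. Stack: [71, 34]
BINARY_OP * → 71 * 34 = 2414. Stack: [2414]
STORE_FAST p → p=2414. Stack: []
LOAD_FAST_LOAD_FAST b,w → push 32,-3. Stack: [32, -3]
BINARY_OP + → 32 + -3 = 29. Stack: [29]
LOAD_CONST → push 2. Stack: [29, 2]
BINARY_OP + → 29 + 2 = 31. Stack: [31]
STORE_FAST y → y=31. Stack: []
LOAD_FAST p → push 2414. Stack: [2414]
RETURN_VALUE → return 2414.

2414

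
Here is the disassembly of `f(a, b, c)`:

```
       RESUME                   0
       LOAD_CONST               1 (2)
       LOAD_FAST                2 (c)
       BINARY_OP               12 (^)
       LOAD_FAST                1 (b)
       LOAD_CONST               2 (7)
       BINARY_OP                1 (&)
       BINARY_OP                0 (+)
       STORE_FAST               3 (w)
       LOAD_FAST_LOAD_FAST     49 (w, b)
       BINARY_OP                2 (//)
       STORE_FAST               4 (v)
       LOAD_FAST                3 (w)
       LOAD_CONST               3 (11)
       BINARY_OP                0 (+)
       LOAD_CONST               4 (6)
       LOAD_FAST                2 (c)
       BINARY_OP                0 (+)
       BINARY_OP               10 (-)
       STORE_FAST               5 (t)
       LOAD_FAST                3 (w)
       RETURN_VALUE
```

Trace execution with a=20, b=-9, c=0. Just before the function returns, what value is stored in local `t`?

14

LOAD_CONST → push 2. Stack: [2]
LOAD_FAST c → push 0. Stack: [2, 0]
BINARY_OP ^ → 2 ^ 0 = 2. Stack: [2]
LOAD_FAST b → push -9. Stack: [2, -9]
LOAD_CONST → push 7. Stack: [2, -9, 7]
BINARY_OP & → -9 & 7 = 7. Stack: [2, 7]
BINARY_OP + → 2 + 7 = 9. Stack: [9]
STORE_FAST w → w=9. Stack: []
LOAD_FAST_LOAD_FAST w,b → push 9,-9. Stack: [9, -9]
BINARY_OP // → 9 // -9 = -1. Stack: [-1]
STORE_FAST v → v=-1. Stack: []
LOAD_FAST w → push 9. Stack: [9]
LOAD_CONST → push 11. Stack: [9, 11]
BINARY_OP + → 9 + 11 = 20. Stack: [20]
LOAD_CONST → push 6. Stack: [20, 6]
LOAD_FAST c → push 0. Stack: [20, 6, 0]
BINARY_OP + → 6 + 0 = 6. Stack: [20, 6]
BINARY_OP - → 20 - 6 = 14. Stack: [14]
STORE_FAST t → t=14. Stack: []
LOAD_FAST w → push 9. Stack: [9]
RETURN_VALUE → return 9.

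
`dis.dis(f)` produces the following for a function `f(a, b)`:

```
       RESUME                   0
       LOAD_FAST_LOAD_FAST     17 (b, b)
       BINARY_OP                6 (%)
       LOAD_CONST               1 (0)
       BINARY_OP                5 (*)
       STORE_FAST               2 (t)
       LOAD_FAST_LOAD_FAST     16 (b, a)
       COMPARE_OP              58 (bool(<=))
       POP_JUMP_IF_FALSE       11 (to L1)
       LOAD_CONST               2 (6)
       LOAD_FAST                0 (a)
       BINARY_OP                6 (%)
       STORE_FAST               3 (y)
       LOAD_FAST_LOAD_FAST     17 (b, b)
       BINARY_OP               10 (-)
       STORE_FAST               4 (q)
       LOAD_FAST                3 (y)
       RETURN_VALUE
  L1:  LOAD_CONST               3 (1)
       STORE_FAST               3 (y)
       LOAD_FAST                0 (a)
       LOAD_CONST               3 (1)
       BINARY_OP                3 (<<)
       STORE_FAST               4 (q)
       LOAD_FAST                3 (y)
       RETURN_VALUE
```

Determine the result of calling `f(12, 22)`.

1

LOAD_FAST_LOAD_FAST b,b → push 22,22. Stack: [22, 22]
BINARY_OP % → 22 % 22 = 0. Stack: [0]
LOAD_CONST → push 0. Stack: [0, 0]
BINARY_OP * → 0 * 0 = 0. Stack: [0]
STORE_FAST t → t=0. Stack: []
LOAD_FAST_LOAD_FAST b,a → push 22,12. Stack: [22, 12]
COMPARE_OP bool(<=) → 22 vs 12 = False. Stack: [False]
POP_JUMP_IF_FALSE → pop False; jump. Stack: []
LOAD_CONST → push 1. Stack: [1]
STORE_FAST y → y=1. Stack: []
LOAD_FAST a → push 12. Stack: [12]
LOAD_CONST → push 1. Stack: [12, 1]
BINARY_OP << → 12 << 1 = 24. Stack: [24]
STORE_FAST q → q=24. Stack: []
LOAD_FAST y → push 1. Stack: [1]
RETURN_VALUE → return 1.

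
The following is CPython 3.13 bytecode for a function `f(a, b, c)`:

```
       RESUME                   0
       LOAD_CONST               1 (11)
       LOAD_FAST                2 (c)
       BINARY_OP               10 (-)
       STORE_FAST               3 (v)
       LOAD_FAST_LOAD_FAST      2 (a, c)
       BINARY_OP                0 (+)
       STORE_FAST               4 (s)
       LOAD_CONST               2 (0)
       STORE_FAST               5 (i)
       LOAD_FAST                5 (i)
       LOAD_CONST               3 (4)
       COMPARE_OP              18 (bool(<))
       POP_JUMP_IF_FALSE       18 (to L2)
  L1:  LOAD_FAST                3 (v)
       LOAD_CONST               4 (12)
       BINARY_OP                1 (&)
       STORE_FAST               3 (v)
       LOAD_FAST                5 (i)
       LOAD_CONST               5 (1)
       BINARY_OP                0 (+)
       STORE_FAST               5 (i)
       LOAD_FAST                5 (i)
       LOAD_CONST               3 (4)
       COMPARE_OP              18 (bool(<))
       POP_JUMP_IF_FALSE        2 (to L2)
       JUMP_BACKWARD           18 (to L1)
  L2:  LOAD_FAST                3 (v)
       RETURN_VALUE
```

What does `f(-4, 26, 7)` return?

LOAD_CONST → push 11. Stack: [11]
LOAD_FAST c → push 7. Stack: [11, 7]
BINARY_OP - → 11 - 7 = 4. Stack: [4]
STORE_FAST v → v=4. Stack: []
LOAD_FAST_LOAD_FAST a,c → push -4,7. Stack: [-4, 7]
BINARY_OP + → -4 + 7 = 3. Stack: [3]
STORE_FAST s → s=3. Stack: []
LOAD_CONST → push 0. Stack: [0]
STORE_FAST i → i=0. Stack: []
LOAD_FAST i → push 0. Stack: [0]
LOAD_CONST → push 4. Stack: [0, 4]
COMPARE_OP bool(<) → 0 vs 4 = True. Stack: [True]
POP_JUMP_IF_FALSE → pop True; no jump. Stack: []
LOAD_FAST v → push 4. Stack: [4]
LOAD_CONST → push 12. Stack: [4, 12]
BINARY_OP & → 4 & 12 = 4. Stack: [4]
STORE_FAST v → v=4. Stack: []
LOAD_FAST i → push 0. Stack: [0]
LOAD_CONST → push 1. Stack: [0, 1]
BINARY_OP + → 0 + 1 = 1. Stack: [1]
STORE_FAST i → i=1. Stack: []
LOAD_FAST i → push 1. Stack: [1]
LOAD_CONST → push 4. Stack: [1, 4]
COMPARE_OP bool(<) → 1 vs 4 = True. Stack: [True]
POP_JUMP_IF_FALSE → pop True; no jump. Stack: []
LOAD_FAST v → push 4. Stack: [4]
LOAD_CONST → push 12. Stack: [4, 12]
BINARY_OP & → 4 & 12 = 4. Stack: [4]
STORE_FAST v → v=4. Stack: []
LOAD_FAST i → push 1. Stack: [1]
LOAD_CONST → push 1. Stack: [1, 1]
BINARY_OP + → 1 + 1 = 2. Stack: [2]
STORE_FAST i → i=2. Stack: []
LOAD_FAST i → push 2. Stack: [2]
LOAD_CONST → push 4. Stack: [2, 4]
COMPARE_OP bool(<) → 2 vs 4 = True. Stack: [True]
POP_JUMP_IF_FALSE → pop True; no jump. Stack: []
LOAD_FAST v → push 4. Stack: [4]
LOAD_CONST → push 12. Stack: [4, 12]
BINARY_OP & → 4 & 12 = 4. Stack: [4]
STORE_FAST v → v=4. Stack: []
LOAD_FAST i → push 2. Stack: [2]
LOAD_CONST → push 1. Stack: [2, 1]
BINARY_OP + → 2 + 1 = 3. Stack: [3]
STORE_FAST i → i=3. Stack: []
LOAD_FAST i → push 3. Stack: [3]
LOAD_CONST → push 4. Stack: [3, 4]
COMPARE_OP bool(<) → 3 vs 4 = True. Stack: [True]
POP_JUMP_IF_FALSE → pop True; no jump. Stack: []
LOAD_FAST v → push 4. Stack: [4]
LOAD_CONST → push 12. Stack: [4, 12]
BINARY_OP & → 4 & 12 = 4. Stack: [4]
STORE_FAST v → v=4. Stack: []
LOAD_FAST i → push 3. Stack: [3]
LOAD_CONST → push 1. Stack: [3, 1]
BINARY_OP + → 3 + 1 = 4. Stack: [4]
STORE_FAST i → i=4. Stack: []
LOAD_FAST i → push 4. Stack: [4]
LOAD_CONST → push 4. Stack: [4, 4]
COMPARE_OP bool(<) → 4 vs 4 = False. Stack: [False]
POP_JUMP_IF_FALSE → pop False; jump. Stack: []
LOAD_FAST v → push 4. Stack: [4]
RETURN_VALUE → return 4.

4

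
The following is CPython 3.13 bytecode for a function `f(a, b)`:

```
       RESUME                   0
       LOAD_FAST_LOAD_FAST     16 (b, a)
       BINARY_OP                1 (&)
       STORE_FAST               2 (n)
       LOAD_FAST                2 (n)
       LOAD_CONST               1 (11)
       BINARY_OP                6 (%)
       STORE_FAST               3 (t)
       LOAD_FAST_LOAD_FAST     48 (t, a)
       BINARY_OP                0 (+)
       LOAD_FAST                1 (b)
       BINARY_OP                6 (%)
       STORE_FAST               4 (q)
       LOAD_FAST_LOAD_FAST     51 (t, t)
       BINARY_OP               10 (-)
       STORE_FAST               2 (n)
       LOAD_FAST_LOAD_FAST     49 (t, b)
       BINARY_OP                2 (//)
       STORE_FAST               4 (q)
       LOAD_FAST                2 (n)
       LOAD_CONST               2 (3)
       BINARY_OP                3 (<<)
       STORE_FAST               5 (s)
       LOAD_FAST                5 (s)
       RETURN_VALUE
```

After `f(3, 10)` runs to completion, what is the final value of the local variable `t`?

2

LOAD_FAST_LOAD_FAST b,a → push 10,3. Stack: [10, 3]
BINARY_OP & → 10 & 3 = 2. Stack: [2]
STORE_FAST n → n=2. Stack: []
LOAD_FAST n → push 2. Stack: [2]
LOAD_CONST → push 11. Stack: [2, 11]
BINARY_OP % → 2 % 11 = 2. Stack: [2]
STORE_FAST t → t=2. Stack: []
LOAD_FAST_LOAD_FAST t,a → push 2,3. Stack: [2, 3]
BINARY_OP + → 2 + 3 = 5. Stack: [5]
LOAD_FAST b → push 10. Stack: [5, 10]
BINARY_OP % → 5 % 10 = 5. Stack: [5]
STORE_FAST q → q=5. Stack: []
LOAD_FAST_LOAD_FAST t,t → push 2,2. Stack: [2, 2]
BINARY_OP - → 2 - 2 = 0. Stack: [0]
STORE_FAST n → n=0. Stack: []
LOAD_FAST_LOAD_FAST t,b → push 2,10. Stack: [2, 10]
BINARY_OP // → 2 // 10 = 0. Stack: [0]
STORE_FAST q → q=0. Stack: []
LOAD_FAST n → push 0. Stack: [0]
LOAD_CONST → push 3. Stack: [0, 3]
BINARY_OP << → 0 << 3 = 0. Stack: [0]
STORE_FAST s → s=0. Stack: []
LOAD_FAST s → push 0. Stack: [0]
RETURN_VALUE → return 0.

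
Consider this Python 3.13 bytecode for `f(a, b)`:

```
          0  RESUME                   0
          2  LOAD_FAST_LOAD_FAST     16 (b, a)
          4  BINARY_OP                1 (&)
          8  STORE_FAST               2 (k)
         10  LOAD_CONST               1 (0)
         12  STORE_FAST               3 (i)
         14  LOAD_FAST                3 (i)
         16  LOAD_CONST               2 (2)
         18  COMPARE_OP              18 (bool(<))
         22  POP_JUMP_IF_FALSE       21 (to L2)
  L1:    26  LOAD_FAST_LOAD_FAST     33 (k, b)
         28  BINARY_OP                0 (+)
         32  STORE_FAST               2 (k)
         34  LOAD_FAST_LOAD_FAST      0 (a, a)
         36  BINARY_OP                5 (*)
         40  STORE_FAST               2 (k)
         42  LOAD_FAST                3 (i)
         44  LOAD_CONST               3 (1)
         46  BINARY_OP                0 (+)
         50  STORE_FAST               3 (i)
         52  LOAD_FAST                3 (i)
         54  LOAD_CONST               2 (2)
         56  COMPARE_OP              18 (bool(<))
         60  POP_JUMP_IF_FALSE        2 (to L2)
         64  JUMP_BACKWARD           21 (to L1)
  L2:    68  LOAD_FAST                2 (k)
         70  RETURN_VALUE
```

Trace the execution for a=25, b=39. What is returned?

LOAD_FAST_LOAD_FAST b,a → push 39,25. Stack: [39, 25]
BINARY_OP & → 39 & 25 = 1. Stack: [1]
STORE_FAST k → k=1. Stack: []
LOAD_CONST → push 0. Stack: [0]
STORE_FAST i → i=0. Stack: []
LOAD_FAST i → push 0. Stack: [0]
LOAD_CONST → push 2. Stack: [0, 2]
COMPARE_OP bool(<) → 0 vs 2 = True. Stack: [True]
POP_JUMP_IF_FALSE → pop True; no jump. Stack: []
LOAD_FAST_LOAD_FAST k,b → push 1,39. Stack: [1, 39]
BINARY_OP + → 1 + 39 = 40. Stack: [40]
STORE_FAST k → k=40. Stack: []
LOAD_FAST_LOAD_FAST a,a → push 25,25. Stack: [25, 25]
BINARY_OP * → 25 * 25 = 625. Stack: [625]
STORE_FAST k → k=625. Stack: []
LOAD_FAST i → push 0. Stack: [0]
LOAD_CONST → push 1. Stack: [0, 1]
BINARY_OP + → 0 + 1 = 1. Stack: [1]
STORE_FAST i → i=1. Stack: []
LOAD_FAST i → push 1. Stack: [1]
LOAD_CONST → push 2. Stack: [1, 2]
COMPARE_OP bool(<) → 1 vs 2 = True. Stack: [True]
POP_JUMP_IF_FALSE → pop True; no jump. Stack: []
LOAD_FAST_LOAD_FAST k,b → push 625,39. Stack: [625, 39]
BINARY_OP + → 625 + 39 = 664. Stack: [664]
STORE_FAST k → k=664. Stack: []
LOAD_FAST_LOAD_FAST a,a → push 25,25. Stack: [25, 25]
BINARY_OP * → 25 * 25 = 625. Stack: [625]
STORE_FAST k → k=625. Stack: []
LOAD_FAST i → push 1. Stack: [1]
LOAD_CONST → push 1. Stack: [1, 1]
BINARY_OP + → 1 + 1 = 2. Stack: [2]
STORE_FAST i → i=2. Stack: []
LOAD_FAST i → push 2. Stack: [2]
LOAD_CONST → push 2. Stack: [2, 2]
COMPARE_OP bool(<) → 2 vs 2 = False. Stack: [False]
POP_JUMP_IF_FALSE → pop False; jump. Stack: []
LOAD_FAST k → push 625. Stack: [625]
RETURN_VALUE → return 625.

625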